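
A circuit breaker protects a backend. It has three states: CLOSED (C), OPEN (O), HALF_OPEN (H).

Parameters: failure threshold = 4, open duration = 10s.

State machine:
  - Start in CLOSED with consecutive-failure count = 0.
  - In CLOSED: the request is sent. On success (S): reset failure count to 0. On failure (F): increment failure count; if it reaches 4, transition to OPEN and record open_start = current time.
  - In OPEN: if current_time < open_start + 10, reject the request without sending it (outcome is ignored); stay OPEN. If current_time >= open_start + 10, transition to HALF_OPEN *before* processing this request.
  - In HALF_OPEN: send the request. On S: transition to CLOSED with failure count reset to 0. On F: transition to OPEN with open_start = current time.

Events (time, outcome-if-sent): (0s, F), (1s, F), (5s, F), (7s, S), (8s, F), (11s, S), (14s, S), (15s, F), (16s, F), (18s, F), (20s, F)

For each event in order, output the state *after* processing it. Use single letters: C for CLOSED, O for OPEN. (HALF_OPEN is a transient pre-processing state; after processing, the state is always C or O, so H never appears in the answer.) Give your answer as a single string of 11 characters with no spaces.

Answer: CCCCCCCCCCO

Derivation:
State after each event:
  event#1 t=0s outcome=F: state=CLOSED
  event#2 t=1s outcome=F: state=CLOSED
  event#3 t=5s outcome=F: state=CLOSED
  event#4 t=7s outcome=S: state=CLOSED
  event#5 t=8s outcome=F: state=CLOSED
  event#6 t=11s outcome=S: state=CLOSED
  event#7 t=14s outcome=S: state=CLOSED
  event#8 t=15s outcome=F: state=CLOSED
  event#9 t=16s outcome=F: state=CLOSED
  event#10 t=18s outcome=F: state=CLOSED
  event#11 t=20s outcome=F: state=OPEN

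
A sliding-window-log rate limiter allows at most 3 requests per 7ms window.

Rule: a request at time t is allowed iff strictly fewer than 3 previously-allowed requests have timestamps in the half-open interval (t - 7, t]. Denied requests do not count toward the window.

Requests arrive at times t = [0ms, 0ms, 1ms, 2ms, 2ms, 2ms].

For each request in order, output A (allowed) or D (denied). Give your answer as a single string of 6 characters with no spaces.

Answer: AAADDD

Derivation:
Tracking allowed requests in the window:
  req#1 t=0ms: ALLOW
  req#2 t=0ms: ALLOW
  req#3 t=1ms: ALLOW
  req#4 t=2ms: DENY
  req#5 t=2ms: DENY
  req#6 t=2ms: DENY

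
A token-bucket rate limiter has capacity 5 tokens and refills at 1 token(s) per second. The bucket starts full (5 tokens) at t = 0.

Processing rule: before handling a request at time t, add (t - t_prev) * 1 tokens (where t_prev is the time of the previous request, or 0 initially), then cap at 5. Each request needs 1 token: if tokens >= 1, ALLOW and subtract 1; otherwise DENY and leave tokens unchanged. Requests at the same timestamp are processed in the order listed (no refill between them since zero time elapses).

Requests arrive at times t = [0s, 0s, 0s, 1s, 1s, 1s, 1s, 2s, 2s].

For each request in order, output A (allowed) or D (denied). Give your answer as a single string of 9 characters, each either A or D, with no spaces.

Simulating step by step:
  req#1 t=0s: ALLOW
  req#2 t=0s: ALLOW
  req#3 t=0s: ALLOW
  req#4 t=1s: ALLOW
  req#5 t=1s: ALLOW
  req#6 t=1s: ALLOW
  req#7 t=1s: DENY
  req#8 t=2s: ALLOW
  req#9 t=2s: DENY

Answer: AAAAAADAD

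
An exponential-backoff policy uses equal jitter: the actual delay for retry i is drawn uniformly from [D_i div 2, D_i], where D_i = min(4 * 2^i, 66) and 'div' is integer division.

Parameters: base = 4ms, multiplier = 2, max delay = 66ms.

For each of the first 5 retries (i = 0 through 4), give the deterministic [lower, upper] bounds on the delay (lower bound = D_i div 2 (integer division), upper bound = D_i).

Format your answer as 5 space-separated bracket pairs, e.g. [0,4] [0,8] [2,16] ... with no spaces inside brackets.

Computing bounds per retry:
  i=0: D_i=min(4*2^0,66)=4, bounds=[2,4]
  i=1: D_i=min(4*2^1,66)=8, bounds=[4,8]
  i=2: D_i=min(4*2^2,66)=16, bounds=[8,16]
  i=3: D_i=min(4*2^3,66)=32, bounds=[16,32]
  i=4: D_i=min(4*2^4,66)=64, bounds=[32,64]

Answer: [2,4] [4,8] [8,16] [16,32] [32,64]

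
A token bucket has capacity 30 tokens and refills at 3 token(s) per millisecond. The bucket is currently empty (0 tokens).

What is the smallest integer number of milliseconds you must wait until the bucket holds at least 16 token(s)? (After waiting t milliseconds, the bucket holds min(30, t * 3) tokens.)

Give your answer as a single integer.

Answer: 6

Derivation:
Need t * 3 >= 16, so t >= 16/3.
Smallest integer t = ceil(16/3) = 6.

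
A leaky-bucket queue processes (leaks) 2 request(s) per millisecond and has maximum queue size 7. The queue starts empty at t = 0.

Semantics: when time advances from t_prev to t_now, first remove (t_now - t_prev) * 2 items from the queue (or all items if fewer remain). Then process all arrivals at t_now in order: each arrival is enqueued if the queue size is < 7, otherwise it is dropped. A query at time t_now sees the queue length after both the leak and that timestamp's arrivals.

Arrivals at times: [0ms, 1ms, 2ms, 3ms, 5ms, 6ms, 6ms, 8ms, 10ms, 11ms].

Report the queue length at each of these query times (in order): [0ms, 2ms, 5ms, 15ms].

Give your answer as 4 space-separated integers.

Queue lengths at query times:
  query t=0ms: backlog = 1
  query t=2ms: backlog = 1
  query t=5ms: backlog = 1
  query t=15ms: backlog = 0

Answer: 1 1 1 0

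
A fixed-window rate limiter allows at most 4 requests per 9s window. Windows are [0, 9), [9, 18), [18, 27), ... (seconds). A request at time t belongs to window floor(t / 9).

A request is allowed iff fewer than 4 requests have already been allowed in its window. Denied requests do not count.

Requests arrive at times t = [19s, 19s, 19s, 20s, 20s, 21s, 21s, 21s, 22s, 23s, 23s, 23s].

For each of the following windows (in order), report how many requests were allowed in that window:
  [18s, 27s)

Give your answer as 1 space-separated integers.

Answer: 4

Derivation:
Processing requests:
  req#1 t=19s (window 2): ALLOW
  req#2 t=19s (window 2): ALLOW
  req#3 t=19s (window 2): ALLOW
  req#4 t=20s (window 2): ALLOW
  req#5 t=20s (window 2): DENY
  req#6 t=21s (window 2): DENY
  req#7 t=21s (window 2): DENY
  req#8 t=21s (window 2): DENY
  req#9 t=22s (window 2): DENY
  req#10 t=23s (window 2): DENY
  req#11 t=23s (window 2): DENY
  req#12 t=23s (window 2): DENY

Allowed counts by window: 4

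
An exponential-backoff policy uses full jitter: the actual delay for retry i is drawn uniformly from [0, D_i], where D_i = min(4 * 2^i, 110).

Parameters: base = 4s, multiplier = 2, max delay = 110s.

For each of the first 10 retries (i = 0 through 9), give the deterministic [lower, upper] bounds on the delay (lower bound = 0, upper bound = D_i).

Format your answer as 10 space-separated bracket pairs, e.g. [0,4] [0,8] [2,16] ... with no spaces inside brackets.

Computing bounds per retry:
  i=0: D_i=min(4*2^0,110)=4, bounds=[0,4]
  i=1: D_i=min(4*2^1,110)=8, bounds=[0,8]
  i=2: D_i=min(4*2^2,110)=16, bounds=[0,16]
  i=3: D_i=min(4*2^3,110)=32, bounds=[0,32]
  i=4: D_i=min(4*2^4,110)=64, bounds=[0,64]
  i=5: D_i=min(4*2^5,110)=110, bounds=[0,110]
  i=6: D_i=min(4*2^6,110)=110, bounds=[0,110]
  i=7: D_i=min(4*2^7,110)=110, bounds=[0,110]
  i=8: D_i=min(4*2^8,110)=110, bounds=[0,110]
  i=9: D_i=min(4*2^9,110)=110, bounds=[0,110]

Answer: [0,4] [0,8] [0,16] [0,32] [0,64] [0,110] [0,110] [0,110] [0,110] [0,110]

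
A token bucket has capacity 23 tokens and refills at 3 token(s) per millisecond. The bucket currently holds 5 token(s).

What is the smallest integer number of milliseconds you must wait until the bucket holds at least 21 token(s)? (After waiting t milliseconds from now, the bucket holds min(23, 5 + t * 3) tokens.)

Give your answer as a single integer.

Answer: 6

Derivation:
Need 5 + t * 3 >= 21, so t >= 16/3.
Smallest integer t = ceil(16/3) = 6.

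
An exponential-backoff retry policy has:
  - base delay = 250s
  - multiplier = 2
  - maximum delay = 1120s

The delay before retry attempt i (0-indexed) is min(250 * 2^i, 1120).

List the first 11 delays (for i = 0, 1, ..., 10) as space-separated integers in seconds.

Answer: 250 500 1000 1120 1120 1120 1120 1120 1120 1120 1120

Derivation:
Computing each delay:
  i=0: min(250*2^0, 1120) = 250
  i=1: min(250*2^1, 1120) = 500
  i=2: min(250*2^2, 1120) = 1000
  i=3: min(250*2^3, 1120) = 1120
  i=4: min(250*2^4, 1120) = 1120
  i=5: min(250*2^5, 1120) = 1120
  i=6: min(250*2^6, 1120) = 1120
  i=7: min(250*2^7, 1120) = 1120
  i=8: min(250*2^8, 1120) = 1120
  i=9: min(250*2^9, 1120) = 1120
  i=10: min(250*2^10, 1120) = 1120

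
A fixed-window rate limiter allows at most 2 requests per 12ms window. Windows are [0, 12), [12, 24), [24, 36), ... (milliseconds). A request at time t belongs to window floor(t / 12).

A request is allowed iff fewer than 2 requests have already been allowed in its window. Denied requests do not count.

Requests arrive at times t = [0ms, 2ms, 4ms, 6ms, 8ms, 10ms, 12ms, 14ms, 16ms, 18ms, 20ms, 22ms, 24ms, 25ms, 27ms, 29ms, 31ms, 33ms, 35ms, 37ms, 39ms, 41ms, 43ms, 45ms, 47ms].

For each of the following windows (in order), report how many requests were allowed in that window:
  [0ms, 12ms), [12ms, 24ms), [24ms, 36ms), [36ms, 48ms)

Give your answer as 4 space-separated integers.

Processing requests:
  req#1 t=0ms (window 0): ALLOW
  req#2 t=2ms (window 0): ALLOW
  req#3 t=4ms (window 0): DENY
  req#4 t=6ms (window 0): DENY
  req#5 t=8ms (window 0): DENY
  req#6 t=10ms (window 0): DENY
  req#7 t=12ms (window 1): ALLOW
  req#8 t=14ms (window 1): ALLOW
  req#9 t=16ms (window 1): DENY
  req#10 t=18ms (window 1): DENY
  req#11 t=20ms (window 1): DENY
  req#12 t=22ms (window 1): DENY
  req#13 t=24ms (window 2): ALLOW
  req#14 t=25ms (window 2): ALLOW
  req#15 t=27ms (window 2): DENY
  req#16 t=29ms (window 2): DENY
  req#17 t=31ms (window 2): DENY
  req#18 t=33ms (window 2): DENY
  req#19 t=35ms (window 2): DENY
  req#20 t=37ms (window 3): ALLOW
  req#21 t=39ms (window 3): ALLOW
  req#22 t=41ms (window 3): DENY
  req#23 t=43ms (window 3): DENY
  req#24 t=45ms (window 3): DENY
  req#25 t=47ms (window 3): DENY

Allowed counts by window: 2 2 2 2

Answer: 2 2 2 2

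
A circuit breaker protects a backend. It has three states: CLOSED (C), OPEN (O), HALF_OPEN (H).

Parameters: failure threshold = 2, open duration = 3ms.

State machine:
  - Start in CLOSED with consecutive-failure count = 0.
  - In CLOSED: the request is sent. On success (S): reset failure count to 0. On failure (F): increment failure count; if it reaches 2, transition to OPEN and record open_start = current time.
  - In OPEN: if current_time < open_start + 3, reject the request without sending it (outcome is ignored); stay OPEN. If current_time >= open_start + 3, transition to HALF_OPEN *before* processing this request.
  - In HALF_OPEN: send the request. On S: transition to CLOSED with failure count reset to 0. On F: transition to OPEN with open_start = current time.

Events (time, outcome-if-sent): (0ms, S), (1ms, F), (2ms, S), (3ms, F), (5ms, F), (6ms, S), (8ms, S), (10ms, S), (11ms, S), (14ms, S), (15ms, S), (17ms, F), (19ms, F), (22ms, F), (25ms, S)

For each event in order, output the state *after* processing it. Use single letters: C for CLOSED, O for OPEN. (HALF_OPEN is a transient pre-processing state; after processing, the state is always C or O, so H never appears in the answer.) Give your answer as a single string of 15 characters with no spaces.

Answer: CCCCOOCCCCCCOOC

Derivation:
State after each event:
  event#1 t=0ms outcome=S: state=CLOSED
  event#2 t=1ms outcome=F: state=CLOSED
  event#3 t=2ms outcome=S: state=CLOSED
  event#4 t=3ms outcome=F: state=CLOSED
  event#5 t=5ms outcome=F: state=OPEN
  event#6 t=6ms outcome=S: state=OPEN
  event#7 t=8ms outcome=S: state=CLOSED
  event#8 t=10ms outcome=S: state=CLOSED
  event#9 t=11ms outcome=S: state=CLOSED
  event#10 t=14ms outcome=S: state=CLOSED
  event#11 t=15ms outcome=S: state=CLOSED
  event#12 t=17ms outcome=F: state=CLOSED
  event#13 t=19ms outcome=F: state=OPEN
  event#14 t=22ms outcome=F: state=OPEN
  event#15 t=25ms outcome=S: state=CLOSED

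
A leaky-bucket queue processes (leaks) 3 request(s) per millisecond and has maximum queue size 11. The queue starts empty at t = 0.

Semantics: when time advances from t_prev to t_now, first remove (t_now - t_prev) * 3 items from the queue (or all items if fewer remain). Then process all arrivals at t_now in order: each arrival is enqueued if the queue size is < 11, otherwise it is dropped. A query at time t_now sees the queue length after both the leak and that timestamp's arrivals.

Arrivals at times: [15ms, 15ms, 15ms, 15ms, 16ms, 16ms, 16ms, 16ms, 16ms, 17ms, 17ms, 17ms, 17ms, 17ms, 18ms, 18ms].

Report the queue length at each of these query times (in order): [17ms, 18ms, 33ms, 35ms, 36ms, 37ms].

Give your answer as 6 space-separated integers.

Queue lengths at query times:
  query t=17ms: backlog = 8
  query t=18ms: backlog = 7
  query t=33ms: backlog = 0
  query t=35ms: backlog = 0
  query t=36ms: backlog = 0
  query t=37ms: backlog = 0

Answer: 8 7 0 0 0 0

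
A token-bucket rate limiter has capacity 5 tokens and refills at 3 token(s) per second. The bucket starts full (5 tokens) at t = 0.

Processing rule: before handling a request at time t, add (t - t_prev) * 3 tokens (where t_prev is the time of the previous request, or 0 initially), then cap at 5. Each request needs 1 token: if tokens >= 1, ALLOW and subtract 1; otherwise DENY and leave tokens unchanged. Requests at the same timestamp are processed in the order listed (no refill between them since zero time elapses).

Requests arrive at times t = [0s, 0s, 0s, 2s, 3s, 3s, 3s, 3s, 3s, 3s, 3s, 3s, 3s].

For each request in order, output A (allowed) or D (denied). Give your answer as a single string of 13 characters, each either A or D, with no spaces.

Simulating step by step:
  req#1 t=0s: ALLOW
  req#2 t=0s: ALLOW
  req#3 t=0s: ALLOW
  req#4 t=2s: ALLOW
  req#5 t=3s: ALLOW
  req#6 t=3s: ALLOW
  req#7 t=3s: ALLOW
  req#8 t=3s: ALLOW
  req#9 t=3s: ALLOW
  req#10 t=3s: DENY
  req#11 t=3s: DENY
  req#12 t=3s: DENY
  req#13 t=3s: DENY

Answer: AAAAAAAAADDDD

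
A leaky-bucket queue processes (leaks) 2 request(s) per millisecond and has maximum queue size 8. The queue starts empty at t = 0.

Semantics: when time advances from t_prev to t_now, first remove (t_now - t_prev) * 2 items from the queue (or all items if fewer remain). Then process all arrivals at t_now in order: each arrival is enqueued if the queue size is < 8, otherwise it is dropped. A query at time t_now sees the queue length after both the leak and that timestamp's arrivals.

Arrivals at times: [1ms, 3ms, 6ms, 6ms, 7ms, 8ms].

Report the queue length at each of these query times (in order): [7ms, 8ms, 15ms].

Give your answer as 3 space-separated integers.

Answer: 1 1 0

Derivation:
Queue lengths at query times:
  query t=7ms: backlog = 1
  query t=8ms: backlog = 1
  query t=15ms: backlog = 0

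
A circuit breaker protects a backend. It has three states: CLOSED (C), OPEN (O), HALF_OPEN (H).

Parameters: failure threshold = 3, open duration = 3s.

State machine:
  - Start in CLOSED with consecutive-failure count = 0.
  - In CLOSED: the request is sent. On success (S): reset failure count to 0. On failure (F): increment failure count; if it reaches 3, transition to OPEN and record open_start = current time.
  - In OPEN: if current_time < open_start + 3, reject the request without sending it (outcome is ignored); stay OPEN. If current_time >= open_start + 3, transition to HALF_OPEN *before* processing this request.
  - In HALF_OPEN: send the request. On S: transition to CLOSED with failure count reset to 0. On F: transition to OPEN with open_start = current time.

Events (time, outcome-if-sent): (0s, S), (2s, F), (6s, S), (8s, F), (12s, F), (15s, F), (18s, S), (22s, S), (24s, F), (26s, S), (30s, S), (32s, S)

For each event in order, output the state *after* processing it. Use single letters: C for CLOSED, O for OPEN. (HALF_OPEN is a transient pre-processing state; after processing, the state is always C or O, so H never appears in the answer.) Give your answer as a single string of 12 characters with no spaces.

Answer: CCCCCOCCCCCC

Derivation:
State after each event:
  event#1 t=0s outcome=S: state=CLOSED
  event#2 t=2s outcome=F: state=CLOSED
  event#3 t=6s outcome=S: state=CLOSED
  event#4 t=8s outcome=F: state=CLOSED
  event#5 t=12s outcome=F: state=CLOSED
  event#6 t=15s outcome=F: state=OPEN
  event#7 t=18s outcome=S: state=CLOSED
  event#8 t=22s outcome=S: state=CLOSED
  event#9 t=24s outcome=F: state=CLOSED
  event#10 t=26s outcome=S: state=CLOSED
  event#11 t=30s outcome=S: state=CLOSED
  event#12 t=32s outcome=S: state=CLOSED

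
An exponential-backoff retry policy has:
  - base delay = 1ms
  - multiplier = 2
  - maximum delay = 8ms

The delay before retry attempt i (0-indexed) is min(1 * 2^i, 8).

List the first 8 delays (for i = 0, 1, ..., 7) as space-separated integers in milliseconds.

Answer: 1 2 4 8 8 8 8 8

Derivation:
Computing each delay:
  i=0: min(1*2^0, 8) = 1
  i=1: min(1*2^1, 8) = 2
  i=2: min(1*2^2, 8) = 4
  i=3: min(1*2^3, 8) = 8
  i=4: min(1*2^4, 8) = 8
  i=5: min(1*2^5, 8) = 8
  i=6: min(1*2^6, 8) = 8
  i=7: min(1*2^7, 8) = 8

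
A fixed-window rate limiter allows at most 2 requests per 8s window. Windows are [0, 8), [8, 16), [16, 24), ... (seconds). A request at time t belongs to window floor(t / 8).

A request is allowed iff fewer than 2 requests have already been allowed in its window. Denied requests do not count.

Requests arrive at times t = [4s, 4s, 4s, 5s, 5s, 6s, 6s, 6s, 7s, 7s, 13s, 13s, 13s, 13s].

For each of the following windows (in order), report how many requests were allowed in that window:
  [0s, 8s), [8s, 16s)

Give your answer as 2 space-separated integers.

Processing requests:
  req#1 t=4s (window 0): ALLOW
  req#2 t=4s (window 0): ALLOW
  req#3 t=4s (window 0): DENY
  req#4 t=5s (window 0): DENY
  req#5 t=5s (window 0): DENY
  req#6 t=6s (window 0): DENY
  req#7 t=6s (window 0): DENY
  req#8 t=6s (window 0): DENY
  req#9 t=7s (window 0): DENY
  req#10 t=7s (window 0): DENY
  req#11 t=13s (window 1): ALLOW
  req#12 t=13s (window 1): ALLOW
  req#13 t=13s (window 1): DENY
  req#14 t=13s (window 1): DENY

Allowed counts by window: 2 2

Answer: 2 2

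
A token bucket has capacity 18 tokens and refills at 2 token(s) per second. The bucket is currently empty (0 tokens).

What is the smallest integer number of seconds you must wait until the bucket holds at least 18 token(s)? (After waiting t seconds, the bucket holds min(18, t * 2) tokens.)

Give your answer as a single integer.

Answer: 9

Derivation:
Need t * 2 >= 18, so t >= 18/2.
Smallest integer t = ceil(18/2) = 9.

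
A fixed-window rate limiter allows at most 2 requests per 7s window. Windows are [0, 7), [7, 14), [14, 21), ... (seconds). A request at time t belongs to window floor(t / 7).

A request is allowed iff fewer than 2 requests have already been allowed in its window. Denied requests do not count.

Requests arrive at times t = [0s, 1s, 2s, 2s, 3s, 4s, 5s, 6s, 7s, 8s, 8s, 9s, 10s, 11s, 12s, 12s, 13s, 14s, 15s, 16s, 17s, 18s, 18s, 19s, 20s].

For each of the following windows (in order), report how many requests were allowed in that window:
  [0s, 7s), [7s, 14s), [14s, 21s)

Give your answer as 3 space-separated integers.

Answer: 2 2 2

Derivation:
Processing requests:
  req#1 t=0s (window 0): ALLOW
  req#2 t=1s (window 0): ALLOW
  req#3 t=2s (window 0): DENY
  req#4 t=2s (window 0): DENY
  req#5 t=3s (window 0): DENY
  req#6 t=4s (window 0): DENY
  req#7 t=5s (window 0): DENY
  req#8 t=6s (window 0): DENY
  req#9 t=7s (window 1): ALLOW
  req#10 t=8s (window 1): ALLOW
  req#11 t=8s (window 1): DENY
  req#12 t=9s (window 1): DENY
  req#13 t=10s (window 1): DENY
  req#14 t=11s (window 1): DENY
  req#15 t=12s (window 1): DENY
  req#16 t=12s (window 1): DENY
  req#17 t=13s (window 1): DENY
  req#18 t=14s (window 2): ALLOW
  req#19 t=15s (window 2): ALLOW
  req#20 t=16s (window 2): DENY
  req#21 t=17s (window 2): DENY
  req#22 t=18s (window 2): DENY
  req#23 t=18s (window 2): DENY
  req#24 t=19s (window 2): DENY
  req#25 t=20s (window 2): DENY

Allowed counts by window: 2 2 2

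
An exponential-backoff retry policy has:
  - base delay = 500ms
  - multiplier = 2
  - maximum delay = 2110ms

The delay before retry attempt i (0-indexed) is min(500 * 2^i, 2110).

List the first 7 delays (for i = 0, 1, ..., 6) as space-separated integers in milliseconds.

Computing each delay:
  i=0: min(500*2^0, 2110) = 500
  i=1: min(500*2^1, 2110) = 1000
  i=2: min(500*2^2, 2110) = 2000
  i=3: min(500*2^3, 2110) = 2110
  i=4: min(500*2^4, 2110) = 2110
  i=5: min(500*2^5, 2110) = 2110
  i=6: min(500*2^6, 2110) = 2110

Answer: 500 1000 2000 2110 2110 2110 2110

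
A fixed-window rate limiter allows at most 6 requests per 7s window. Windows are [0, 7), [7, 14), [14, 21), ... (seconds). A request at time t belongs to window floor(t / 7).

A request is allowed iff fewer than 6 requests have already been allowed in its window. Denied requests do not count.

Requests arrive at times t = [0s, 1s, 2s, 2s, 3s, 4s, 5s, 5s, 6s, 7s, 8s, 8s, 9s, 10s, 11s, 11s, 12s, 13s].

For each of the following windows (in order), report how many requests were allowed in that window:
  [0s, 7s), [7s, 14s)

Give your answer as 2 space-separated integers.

Answer: 6 6

Derivation:
Processing requests:
  req#1 t=0s (window 0): ALLOW
  req#2 t=1s (window 0): ALLOW
  req#3 t=2s (window 0): ALLOW
  req#4 t=2s (window 0): ALLOW
  req#5 t=3s (window 0): ALLOW
  req#6 t=4s (window 0): ALLOW
  req#7 t=5s (window 0): DENY
  req#8 t=5s (window 0): DENY
  req#9 t=6s (window 0): DENY
  req#10 t=7s (window 1): ALLOW
  req#11 t=8s (window 1): ALLOW
  req#12 t=8s (window 1): ALLOW
  req#13 t=9s (window 1): ALLOW
  req#14 t=10s (window 1): ALLOW
  req#15 t=11s (window 1): ALLOW
  req#16 t=11s (window 1): DENY
  req#17 t=12s (window 1): DENY
  req#18 t=13s (window 1): DENY

Allowed counts by window: 6 6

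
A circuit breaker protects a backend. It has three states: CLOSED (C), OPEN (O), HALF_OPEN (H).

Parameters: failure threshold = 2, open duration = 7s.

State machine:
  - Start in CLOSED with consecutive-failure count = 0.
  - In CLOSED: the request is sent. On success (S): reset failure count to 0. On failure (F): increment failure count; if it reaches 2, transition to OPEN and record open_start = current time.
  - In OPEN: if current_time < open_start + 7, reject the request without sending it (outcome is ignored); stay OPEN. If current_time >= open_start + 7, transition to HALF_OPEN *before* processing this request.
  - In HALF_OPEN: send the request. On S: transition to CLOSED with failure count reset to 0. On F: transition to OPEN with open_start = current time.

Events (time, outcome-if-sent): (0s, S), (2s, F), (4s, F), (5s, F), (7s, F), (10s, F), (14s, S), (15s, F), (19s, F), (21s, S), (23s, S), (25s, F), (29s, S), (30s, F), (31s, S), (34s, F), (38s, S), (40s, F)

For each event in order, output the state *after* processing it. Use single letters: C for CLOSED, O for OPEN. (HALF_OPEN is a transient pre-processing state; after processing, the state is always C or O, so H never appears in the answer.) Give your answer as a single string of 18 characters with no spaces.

State after each event:
  event#1 t=0s outcome=S: state=CLOSED
  event#2 t=2s outcome=F: state=CLOSED
  event#3 t=4s outcome=F: state=OPEN
  event#4 t=5s outcome=F: state=OPEN
  event#5 t=7s outcome=F: state=OPEN
  event#6 t=10s outcome=F: state=OPEN
  event#7 t=14s outcome=S: state=CLOSED
  event#8 t=15s outcome=F: state=CLOSED
  event#9 t=19s outcome=F: state=OPEN
  event#10 t=21s outcome=S: state=OPEN
  event#11 t=23s outcome=S: state=OPEN
  event#12 t=25s outcome=F: state=OPEN
  event#13 t=29s outcome=S: state=CLOSED
  event#14 t=30s outcome=F: state=CLOSED
  event#15 t=31s outcome=S: state=CLOSED
  event#16 t=34s outcome=F: state=CLOSED
  event#17 t=38s outcome=S: state=CLOSED
  event#18 t=40s outcome=F: state=CLOSED

Answer: CCOOOOCCOOOOCCCCCC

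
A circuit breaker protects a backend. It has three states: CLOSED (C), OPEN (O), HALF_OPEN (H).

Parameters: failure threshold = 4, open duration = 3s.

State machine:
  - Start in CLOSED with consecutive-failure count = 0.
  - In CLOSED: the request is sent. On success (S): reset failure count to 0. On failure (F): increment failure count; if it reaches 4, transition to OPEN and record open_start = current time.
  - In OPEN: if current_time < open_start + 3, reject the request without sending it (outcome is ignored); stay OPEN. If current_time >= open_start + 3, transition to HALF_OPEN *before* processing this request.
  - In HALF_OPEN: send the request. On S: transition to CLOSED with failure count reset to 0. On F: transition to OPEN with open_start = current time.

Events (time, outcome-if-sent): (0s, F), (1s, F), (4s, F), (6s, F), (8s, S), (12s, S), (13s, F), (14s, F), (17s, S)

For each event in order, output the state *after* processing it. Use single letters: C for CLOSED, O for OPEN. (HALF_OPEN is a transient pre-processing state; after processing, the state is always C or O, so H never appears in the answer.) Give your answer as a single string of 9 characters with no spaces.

Answer: CCCOOCCCC

Derivation:
State after each event:
  event#1 t=0s outcome=F: state=CLOSED
  event#2 t=1s outcome=F: state=CLOSED
  event#3 t=4s outcome=F: state=CLOSED
  event#4 t=6s outcome=F: state=OPEN
  event#5 t=8s outcome=S: state=OPEN
  event#6 t=12s outcome=S: state=CLOSED
  event#7 t=13s outcome=F: state=CLOSED
  event#8 t=14s outcome=F: state=CLOSED
  event#9 t=17s outcome=S: state=CLOSED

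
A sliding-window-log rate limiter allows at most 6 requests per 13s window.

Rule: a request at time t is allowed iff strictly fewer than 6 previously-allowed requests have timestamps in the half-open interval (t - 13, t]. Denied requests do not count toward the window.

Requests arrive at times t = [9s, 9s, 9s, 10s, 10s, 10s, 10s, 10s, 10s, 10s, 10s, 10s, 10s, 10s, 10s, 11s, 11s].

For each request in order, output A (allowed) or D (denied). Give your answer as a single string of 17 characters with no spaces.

Answer: AAAAAADDDDDDDDDDD

Derivation:
Tracking allowed requests in the window:
  req#1 t=9s: ALLOW
  req#2 t=9s: ALLOW
  req#3 t=9s: ALLOW
  req#4 t=10s: ALLOW
  req#5 t=10s: ALLOW
  req#6 t=10s: ALLOW
  req#7 t=10s: DENY
  req#8 t=10s: DENY
  req#9 t=10s: DENY
  req#10 t=10s: DENY
  req#11 t=10s: DENY
  req#12 t=10s: DENY
  req#13 t=10s: DENY
  req#14 t=10s: DENY
  req#15 t=10s: DENY
  req#16 t=11s: DENY
  req#17 t=11s: DENY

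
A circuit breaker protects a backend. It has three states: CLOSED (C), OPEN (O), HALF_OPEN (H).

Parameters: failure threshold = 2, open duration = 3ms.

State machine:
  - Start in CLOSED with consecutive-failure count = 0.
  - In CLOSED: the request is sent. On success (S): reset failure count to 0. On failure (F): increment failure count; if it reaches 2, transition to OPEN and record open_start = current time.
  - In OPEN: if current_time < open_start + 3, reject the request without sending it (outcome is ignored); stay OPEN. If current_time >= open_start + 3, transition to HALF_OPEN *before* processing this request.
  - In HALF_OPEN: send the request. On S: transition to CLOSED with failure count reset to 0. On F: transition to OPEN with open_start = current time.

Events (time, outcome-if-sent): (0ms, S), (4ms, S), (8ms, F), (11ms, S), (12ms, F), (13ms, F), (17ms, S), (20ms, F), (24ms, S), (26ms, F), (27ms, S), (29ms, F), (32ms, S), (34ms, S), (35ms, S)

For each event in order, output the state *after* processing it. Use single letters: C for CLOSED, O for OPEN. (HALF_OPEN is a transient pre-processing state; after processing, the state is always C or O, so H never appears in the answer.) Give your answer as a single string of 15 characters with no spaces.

Answer: CCCCCOCCCCCCCCC

Derivation:
State after each event:
  event#1 t=0ms outcome=S: state=CLOSED
  event#2 t=4ms outcome=S: state=CLOSED
  event#3 t=8ms outcome=F: state=CLOSED
  event#4 t=11ms outcome=S: state=CLOSED
  event#5 t=12ms outcome=F: state=CLOSED
  event#6 t=13ms outcome=F: state=OPEN
  event#7 t=17ms outcome=S: state=CLOSED
  event#8 t=20ms outcome=F: state=CLOSED
  event#9 t=24ms outcome=S: state=CLOSED
  event#10 t=26ms outcome=F: state=CLOSED
  event#11 t=27ms outcome=S: state=CLOSED
  event#12 t=29ms outcome=F: state=CLOSED
  event#13 t=32ms outcome=S: state=CLOSED
  event#14 t=34ms outcome=S: state=CLOSED
  event#15 t=35ms outcome=S: state=CLOSED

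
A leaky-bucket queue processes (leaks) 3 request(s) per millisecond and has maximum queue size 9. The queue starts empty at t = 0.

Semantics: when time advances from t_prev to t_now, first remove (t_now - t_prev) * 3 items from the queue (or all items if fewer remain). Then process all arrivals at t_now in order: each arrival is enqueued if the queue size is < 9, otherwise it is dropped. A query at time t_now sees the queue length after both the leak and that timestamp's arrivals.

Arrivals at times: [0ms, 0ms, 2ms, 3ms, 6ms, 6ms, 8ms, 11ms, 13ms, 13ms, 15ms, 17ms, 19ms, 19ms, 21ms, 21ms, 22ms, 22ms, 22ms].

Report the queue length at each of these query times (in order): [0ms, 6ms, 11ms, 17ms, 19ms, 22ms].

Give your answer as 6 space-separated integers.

Queue lengths at query times:
  query t=0ms: backlog = 2
  query t=6ms: backlog = 2
  query t=11ms: backlog = 1
  query t=17ms: backlog = 1
  query t=19ms: backlog = 2
  query t=22ms: backlog = 3

Answer: 2 2 1 1 2 3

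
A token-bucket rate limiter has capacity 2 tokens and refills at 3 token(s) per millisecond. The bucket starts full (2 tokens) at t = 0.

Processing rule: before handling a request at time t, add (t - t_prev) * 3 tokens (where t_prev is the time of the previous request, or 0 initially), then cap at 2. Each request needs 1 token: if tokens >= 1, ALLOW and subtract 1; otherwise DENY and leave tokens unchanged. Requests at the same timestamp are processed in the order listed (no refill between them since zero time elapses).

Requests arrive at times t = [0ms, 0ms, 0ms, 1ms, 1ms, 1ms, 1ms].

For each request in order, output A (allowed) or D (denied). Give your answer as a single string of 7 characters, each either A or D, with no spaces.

Simulating step by step:
  req#1 t=0ms: ALLOW
  req#2 t=0ms: ALLOW
  req#3 t=0ms: DENY
  req#4 t=1ms: ALLOW
  req#5 t=1ms: ALLOW
  req#6 t=1ms: DENY
  req#7 t=1ms: DENY

Answer: AADAADD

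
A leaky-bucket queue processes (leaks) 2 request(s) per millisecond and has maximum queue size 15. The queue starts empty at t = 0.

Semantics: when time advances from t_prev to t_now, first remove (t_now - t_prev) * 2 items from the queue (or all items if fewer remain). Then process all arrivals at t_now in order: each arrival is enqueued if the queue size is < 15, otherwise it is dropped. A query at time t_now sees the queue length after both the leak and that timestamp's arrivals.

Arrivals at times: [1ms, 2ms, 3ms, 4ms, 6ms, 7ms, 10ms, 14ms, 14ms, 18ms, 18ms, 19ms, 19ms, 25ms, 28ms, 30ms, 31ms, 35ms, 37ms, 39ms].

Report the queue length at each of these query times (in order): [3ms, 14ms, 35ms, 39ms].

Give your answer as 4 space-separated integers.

Answer: 1 2 1 1

Derivation:
Queue lengths at query times:
  query t=3ms: backlog = 1
  query t=14ms: backlog = 2
  query t=35ms: backlog = 1
  query t=39ms: backlog = 1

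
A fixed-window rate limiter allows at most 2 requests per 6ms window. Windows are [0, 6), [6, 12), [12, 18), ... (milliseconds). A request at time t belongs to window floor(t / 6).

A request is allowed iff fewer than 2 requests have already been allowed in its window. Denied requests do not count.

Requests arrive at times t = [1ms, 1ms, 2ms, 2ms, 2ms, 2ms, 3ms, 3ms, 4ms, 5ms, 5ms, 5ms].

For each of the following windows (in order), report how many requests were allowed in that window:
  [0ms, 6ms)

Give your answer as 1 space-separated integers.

Answer: 2

Derivation:
Processing requests:
  req#1 t=1ms (window 0): ALLOW
  req#2 t=1ms (window 0): ALLOW
  req#3 t=2ms (window 0): DENY
  req#4 t=2ms (window 0): DENY
  req#5 t=2ms (window 0): DENY
  req#6 t=2ms (window 0): DENY
  req#7 t=3ms (window 0): DENY
  req#8 t=3ms (window 0): DENY
  req#9 t=4ms (window 0): DENY
  req#10 t=5ms (window 0): DENY
  req#11 t=5ms (window 0): DENY
  req#12 t=5ms (window 0): DENY

Allowed counts by window: 2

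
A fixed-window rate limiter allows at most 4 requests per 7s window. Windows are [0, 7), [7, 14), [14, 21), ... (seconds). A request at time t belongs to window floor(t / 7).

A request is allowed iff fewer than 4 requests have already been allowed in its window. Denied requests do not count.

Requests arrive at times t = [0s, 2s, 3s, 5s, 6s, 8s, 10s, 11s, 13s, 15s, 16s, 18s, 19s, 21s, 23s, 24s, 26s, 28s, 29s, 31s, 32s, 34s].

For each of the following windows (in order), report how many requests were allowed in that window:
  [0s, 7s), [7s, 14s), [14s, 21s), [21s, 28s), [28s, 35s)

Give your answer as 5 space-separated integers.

Processing requests:
  req#1 t=0s (window 0): ALLOW
  req#2 t=2s (window 0): ALLOW
  req#3 t=3s (window 0): ALLOW
  req#4 t=5s (window 0): ALLOW
  req#5 t=6s (window 0): DENY
  req#6 t=8s (window 1): ALLOW
  req#7 t=10s (window 1): ALLOW
  req#8 t=11s (window 1): ALLOW
  req#9 t=13s (window 1): ALLOW
  req#10 t=15s (window 2): ALLOW
  req#11 t=16s (window 2): ALLOW
  req#12 t=18s (window 2): ALLOW
  req#13 t=19s (window 2): ALLOW
  req#14 t=21s (window 3): ALLOW
  req#15 t=23s (window 3): ALLOW
  req#16 t=24s (window 3): ALLOW
  req#17 t=26s (window 3): ALLOW
  req#18 t=28s (window 4): ALLOW
  req#19 t=29s (window 4): ALLOW
  req#20 t=31s (window 4): ALLOW
  req#21 t=32s (window 4): ALLOW
  req#22 t=34s (window 4): DENY

Allowed counts by window: 4 4 4 4 4

Answer: 4 4 4 4 4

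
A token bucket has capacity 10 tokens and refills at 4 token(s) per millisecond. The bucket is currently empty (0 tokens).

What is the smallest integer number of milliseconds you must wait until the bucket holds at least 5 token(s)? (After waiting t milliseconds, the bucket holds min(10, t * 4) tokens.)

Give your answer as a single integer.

Answer: 2

Derivation:
Need t * 4 >= 5, so t >= 5/4.
Smallest integer t = ceil(5/4) = 2.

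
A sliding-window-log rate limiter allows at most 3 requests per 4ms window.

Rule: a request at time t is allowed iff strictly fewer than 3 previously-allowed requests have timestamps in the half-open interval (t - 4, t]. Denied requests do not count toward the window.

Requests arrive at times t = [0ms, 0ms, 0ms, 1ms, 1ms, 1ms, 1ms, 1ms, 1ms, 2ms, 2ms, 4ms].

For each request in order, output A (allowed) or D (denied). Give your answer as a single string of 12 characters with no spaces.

Answer: AAADDDDDDDDA

Derivation:
Tracking allowed requests in the window:
  req#1 t=0ms: ALLOW
  req#2 t=0ms: ALLOW
  req#3 t=0ms: ALLOW
  req#4 t=1ms: DENY
  req#5 t=1ms: DENY
  req#6 t=1ms: DENY
  req#7 t=1ms: DENY
  req#8 t=1ms: DENY
  req#9 t=1ms: DENY
  req#10 t=2ms: DENY
  req#11 t=2ms: DENY
  req#12 t=4ms: ALLOW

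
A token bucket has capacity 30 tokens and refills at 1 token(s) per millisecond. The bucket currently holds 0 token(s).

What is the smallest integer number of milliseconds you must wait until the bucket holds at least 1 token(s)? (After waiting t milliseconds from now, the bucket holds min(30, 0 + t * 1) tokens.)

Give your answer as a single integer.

Answer: 1

Derivation:
Need 0 + t * 1 >= 1, so t >= 1/1.
Smallest integer t = ceil(1/1) = 1.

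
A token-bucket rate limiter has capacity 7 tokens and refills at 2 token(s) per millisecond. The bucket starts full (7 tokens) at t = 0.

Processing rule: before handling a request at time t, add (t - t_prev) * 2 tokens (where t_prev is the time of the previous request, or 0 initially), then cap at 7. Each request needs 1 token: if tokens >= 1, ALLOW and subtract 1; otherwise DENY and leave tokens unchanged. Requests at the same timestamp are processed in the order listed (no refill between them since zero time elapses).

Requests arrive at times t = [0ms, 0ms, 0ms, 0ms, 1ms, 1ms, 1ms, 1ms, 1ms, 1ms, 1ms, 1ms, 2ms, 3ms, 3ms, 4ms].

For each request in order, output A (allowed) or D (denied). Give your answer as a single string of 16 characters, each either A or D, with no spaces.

Simulating step by step:
  req#1 t=0ms: ALLOW
  req#2 t=0ms: ALLOW
  req#3 t=0ms: ALLOW
  req#4 t=0ms: ALLOW
  req#5 t=1ms: ALLOW
  req#6 t=1ms: ALLOW
  req#7 t=1ms: ALLOW
  req#8 t=1ms: ALLOW
  req#9 t=1ms: ALLOW
  req#10 t=1ms: DENY
  req#11 t=1ms: DENY
  req#12 t=1ms: DENY
  req#13 t=2ms: ALLOW
  req#14 t=3ms: ALLOW
  req#15 t=3ms: ALLOW
  req#16 t=4ms: ALLOW

Answer: AAAAAAAAADDDAAAA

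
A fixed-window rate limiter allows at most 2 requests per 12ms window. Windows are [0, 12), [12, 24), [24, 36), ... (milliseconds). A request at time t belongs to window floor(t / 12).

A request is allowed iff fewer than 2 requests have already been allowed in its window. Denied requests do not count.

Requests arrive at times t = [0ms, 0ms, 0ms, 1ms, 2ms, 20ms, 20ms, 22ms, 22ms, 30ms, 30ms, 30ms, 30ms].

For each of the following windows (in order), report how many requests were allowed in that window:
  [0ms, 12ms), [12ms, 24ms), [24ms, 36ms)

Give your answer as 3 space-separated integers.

Answer: 2 2 2

Derivation:
Processing requests:
  req#1 t=0ms (window 0): ALLOW
  req#2 t=0ms (window 0): ALLOW
  req#3 t=0ms (window 0): DENY
  req#4 t=1ms (window 0): DENY
  req#5 t=2ms (window 0): DENY
  req#6 t=20ms (window 1): ALLOW
  req#7 t=20ms (window 1): ALLOW
  req#8 t=22ms (window 1): DENY
  req#9 t=22ms (window 1): DENY
  req#10 t=30ms (window 2): ALLOW
  req#11 t=30ms (window 2): ALLOW
  req#12 t=30ms (window 2): DENY
  req#13 t=30ms (window 2): DENY

Allowed counts by window: 2 2 2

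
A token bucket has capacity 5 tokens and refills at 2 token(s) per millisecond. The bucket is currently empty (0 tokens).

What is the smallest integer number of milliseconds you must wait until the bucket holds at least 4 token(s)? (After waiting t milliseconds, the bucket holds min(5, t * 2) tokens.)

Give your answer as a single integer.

Answer: 2

Derivation:
Need t * 2 >= 4, so t >= 4/2.
Smallest integer t = ceil(4/2) = 2.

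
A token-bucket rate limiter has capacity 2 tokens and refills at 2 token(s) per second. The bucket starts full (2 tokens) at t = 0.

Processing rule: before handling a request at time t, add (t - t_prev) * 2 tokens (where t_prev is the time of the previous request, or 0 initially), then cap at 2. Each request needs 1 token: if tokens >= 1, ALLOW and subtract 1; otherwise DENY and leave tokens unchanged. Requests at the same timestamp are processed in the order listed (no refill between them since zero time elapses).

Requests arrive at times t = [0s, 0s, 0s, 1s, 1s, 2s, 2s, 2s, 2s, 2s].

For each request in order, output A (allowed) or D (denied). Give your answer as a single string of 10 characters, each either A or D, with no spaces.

Answer: AADAAAADDD

Derivation:
Simulating step by step:
  req#1 t=0s: ALLOW
  req#2 t=0s: ALLOW
  req#3 t=0s: DENY
  req#4 t=1s: ALLOW
  req#5 t=1s: ALLOW
  req#6 t=2s: ALLOW
  req#7 t=2s: ALLOW
  req#8 t=2s: DENY
  req#9 t=2s: DENY
  req#10 t=2s: DENY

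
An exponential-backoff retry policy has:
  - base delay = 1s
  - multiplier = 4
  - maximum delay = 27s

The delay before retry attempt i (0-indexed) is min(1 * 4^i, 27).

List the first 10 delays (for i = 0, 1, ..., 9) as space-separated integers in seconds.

Computing each delay:
  i=0: min(1*4^0, 27) = 1
  i=1: min(1*4^1, 27) = 4
  i=2: min(1*4^2, 27) = 16
  i=3: min(1*4^3, 27) = 27
  i=4: min(1*4^4, 27) = 27
  i=5: min(1*4^5, 27) = 27
  i=6: min(1*4^6, 27) = 27
  i=7: min(1*4^7, 27) = 27
  i=8: min(1*4^8, 27) = 27
  i=9: min(1*4^9, 27) = 27

Answer: 1 4 16 27 27 27 27 27 27 27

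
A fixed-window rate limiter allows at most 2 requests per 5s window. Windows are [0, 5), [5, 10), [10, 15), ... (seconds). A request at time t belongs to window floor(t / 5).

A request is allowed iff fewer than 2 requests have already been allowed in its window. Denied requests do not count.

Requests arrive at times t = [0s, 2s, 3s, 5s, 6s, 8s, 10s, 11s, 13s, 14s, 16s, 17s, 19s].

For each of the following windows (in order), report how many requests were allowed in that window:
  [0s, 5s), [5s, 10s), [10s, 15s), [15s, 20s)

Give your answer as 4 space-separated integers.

Answer: 2 2 2 2

Derivation:
Processing requests:
  req#1 t=0s (window 0): ALLOW
  req#2 t=2s (window 0): ALLOW
  req#3 t=3s (window 0): DENY
  req#4 t=5s (window 1): ALLOW
  req#5 t=6s (window 1): ALLOW
  req#6 t=8s (window 1): DENY
  req#7 t=10s (window 2): ALLOW
  req#8 t=11s (window 2): ALLOW
  req#9 t=13s (window 2): DENY
  req#10 t=14s (window 2): DENY
  req#11 t=16s (window 3): ALLOW
  req#12 t=17s (window 3): ALLOW
  req#13 t=19s (window 3): DENY

Allowed counts by window: 2 2 2 2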